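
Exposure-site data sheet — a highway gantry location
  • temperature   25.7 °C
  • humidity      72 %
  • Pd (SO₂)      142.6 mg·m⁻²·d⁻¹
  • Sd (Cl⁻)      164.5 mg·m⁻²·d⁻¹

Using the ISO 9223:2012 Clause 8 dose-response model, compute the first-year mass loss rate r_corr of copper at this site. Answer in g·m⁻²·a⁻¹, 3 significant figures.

r_corr = 20.6 g·m⁻²·a⁻¹

copper: T>10 °C ⇒ hinge -0.080·(25.7−10) = -1.2560
  sulphur-dioxide contribution → 0.3835 μm/a
  chloride contribution → 1.913 μm/a
  ⇒ r_corr(copper) = 2.296 μm/a
Convert to mass loss: 2.296 μm/a × 8.96 g/cm³ = 20.58 g·m⁻²·a⁻¹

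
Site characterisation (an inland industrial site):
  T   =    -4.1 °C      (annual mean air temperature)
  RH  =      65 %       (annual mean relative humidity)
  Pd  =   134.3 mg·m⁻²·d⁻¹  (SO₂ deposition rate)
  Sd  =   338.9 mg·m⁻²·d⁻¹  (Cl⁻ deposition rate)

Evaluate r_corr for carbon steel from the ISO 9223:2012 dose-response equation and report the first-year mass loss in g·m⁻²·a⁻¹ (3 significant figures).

carbon steel: temperature factor f = +0.150·(-14.1) = -2.1150
  Pd branch = 1.77·Pd^0.52·e^(0.02·RH+f) = 10.01 μm/a
  Cl⁻ term: 0.102·338.9^0.62·exp(0.033·65+0.04·-4.1) = 27.39
  r_corr = 10.01 + 27.39 = 37.4 μm/a
Convert to mass loss: 37.4 μm/a × 7.85 g/cm³ = 293.6 g·m⁻²·a⁻¹

r_corr = 294 g·m⁻²·a⁻¹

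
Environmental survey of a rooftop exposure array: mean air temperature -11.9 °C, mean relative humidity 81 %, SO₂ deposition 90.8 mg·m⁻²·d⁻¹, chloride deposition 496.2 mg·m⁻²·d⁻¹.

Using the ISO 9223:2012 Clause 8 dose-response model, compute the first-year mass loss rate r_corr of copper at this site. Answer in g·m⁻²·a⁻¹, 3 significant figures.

r_corr = 6.21 g·m⁻²·a⁻¹

copper: f(T) = +0.126·(T−10) [T≤10 °C] = -2.7594
  sulphur-dioxide contribution → 0.129 μm/a
  chloride contribution → 0.5646 μm/a
  total first-year rate 0.6935 μm/a
Convert to mass loss: 0.6935 μm/a × 8.96 g/cm³ = 6.214 g·m⁻²·a⁻¹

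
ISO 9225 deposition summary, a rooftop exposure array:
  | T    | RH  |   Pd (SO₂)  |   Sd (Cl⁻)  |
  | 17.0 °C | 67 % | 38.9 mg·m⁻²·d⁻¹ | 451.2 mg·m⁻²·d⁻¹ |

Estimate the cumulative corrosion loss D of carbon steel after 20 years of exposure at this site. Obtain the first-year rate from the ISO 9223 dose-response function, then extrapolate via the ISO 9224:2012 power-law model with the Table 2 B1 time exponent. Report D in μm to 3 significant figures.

D(20) = 538 μm

carbon steel: T>10 °C ⇒ hinge -0.054·(17.0−10) = -0.3780
  Pd branch = 1.77·Pd^0.52·e^(0.02·RH+f) = 31.08 μm/a
  Sd branch = 0.102·Sd^0.62·e^(0.033·RH+0.04·T) = 81.26 μm/a
  r_corr = 31.08 + 81.26 = 112.3 μm/a
Power-law: D(20) = r_corr · 20^0.523
  D(20) = 112.3 × 20^0.523 = 112.3 × 4.791 = 538.2 μm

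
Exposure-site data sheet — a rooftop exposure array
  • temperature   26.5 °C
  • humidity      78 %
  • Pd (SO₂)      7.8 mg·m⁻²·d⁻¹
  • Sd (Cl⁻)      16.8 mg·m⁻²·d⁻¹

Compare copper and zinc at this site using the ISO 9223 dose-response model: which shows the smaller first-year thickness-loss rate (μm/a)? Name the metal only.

copper: T>10 °C ⇒ hinge -0.080·(26.5−10) = -1.3200
  Pd branch = 0.0053·Pd^0.26·e^(0.059·RH+f) = 0.2408 μm/a
  Cl⁻ term: 0.01025·16.8^0.27·exp(0.036·78+0.049·26.5) = 1.333
  r_corr = 0.2408 + 1.333 = 1.574 μm/a
zinc: T>10 °C ⇒ hinge -0.071·(26.5−10) = -1.1715
  Pd branch = 0.0129·Pd^0.44·e^(0.046·RH+f) = 0.3569 μm/a
  Sd branch = 0.0175·Sd^0.57·e^(0.008·RH+0.085·T) = 1.551 μm/a
  sum: 0.3569 + 1.551 → r_corr = 1.908 μm/a
Ordering by μm/a: zinc (1.91) > copper (1.57)

copper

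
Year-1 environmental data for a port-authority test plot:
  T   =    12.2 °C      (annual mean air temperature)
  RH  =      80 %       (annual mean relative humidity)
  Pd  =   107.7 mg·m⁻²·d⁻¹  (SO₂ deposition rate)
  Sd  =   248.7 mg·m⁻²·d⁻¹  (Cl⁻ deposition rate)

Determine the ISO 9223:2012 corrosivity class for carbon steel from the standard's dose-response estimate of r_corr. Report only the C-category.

carbon steel: f(T) = -0.054·(T−10) [T>10 °C] = -0.1188
  Pd branch = 1.77·Pd^0.52·e^(0.02·RH+f) = 88.72 μm/a
  Sd branch = 0.102·Sd^0.62·e^(0.033·RH+0.04·T) = 71.19 μm/a
  r_corr = 88.72 + 71.19 = 159.9 μm/a
Category bounds: 80…200 μm/a bracket r_corr ⇒ C5

C5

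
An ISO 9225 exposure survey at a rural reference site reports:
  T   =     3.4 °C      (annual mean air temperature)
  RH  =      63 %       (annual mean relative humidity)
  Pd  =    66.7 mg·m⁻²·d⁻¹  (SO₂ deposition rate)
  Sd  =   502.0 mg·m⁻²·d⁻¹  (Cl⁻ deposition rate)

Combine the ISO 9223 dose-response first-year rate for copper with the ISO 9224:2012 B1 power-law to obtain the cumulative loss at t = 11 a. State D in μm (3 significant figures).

D(11) = 4.50 μm

copper: T≤10 °C ⇒ hinge +0.126·(3.4−10) = -0.8316
  sulphur-dioxide contribution → 0.2829 μm/a
  chloride contribution → 0.627 μm/a
  total first-year rate 0.9099 μm/a
Power-law: D(11) = r_corr · 11^0.667
  D(11) = 0.9099 × 11^0.667 = 0.9099 × 4.95 = 4.504 μm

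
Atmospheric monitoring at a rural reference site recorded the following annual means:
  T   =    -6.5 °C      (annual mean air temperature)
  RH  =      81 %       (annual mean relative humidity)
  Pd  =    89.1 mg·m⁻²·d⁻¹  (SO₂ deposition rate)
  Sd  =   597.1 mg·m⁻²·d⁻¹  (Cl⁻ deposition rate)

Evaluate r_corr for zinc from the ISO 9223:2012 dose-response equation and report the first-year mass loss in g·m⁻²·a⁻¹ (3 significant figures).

r_corr = 20.0 g·m⁻²·a⁻¹

zinc: T≤10 °C ⇒ hinge +0.038·(-6.5−10) = -0.6270
  SO₂ term: 0.0129·89.1^0.44·exp(0.046·81-0.6270) = 2.063
  Cl⁻ term: 0.0175·597.1^0.57·exp(0.008·81+0.085·-6.5) = 0.736
  sum: 2.063 + 0.736 → r_corr = 2.799 μm/a
Convert to mass loss: 2.799 μm/a × 7.14 g/cm³ = 19.98 g·m⁻²·a⁻¹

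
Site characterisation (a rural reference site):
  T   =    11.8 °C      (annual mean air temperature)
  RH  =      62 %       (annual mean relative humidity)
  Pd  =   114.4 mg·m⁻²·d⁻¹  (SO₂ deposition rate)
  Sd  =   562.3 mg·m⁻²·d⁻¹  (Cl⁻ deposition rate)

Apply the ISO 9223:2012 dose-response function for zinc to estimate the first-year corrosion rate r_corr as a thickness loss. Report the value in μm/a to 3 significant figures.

r_corr = 4.48 μm/a

zinc: temperature factor f = -0.071·(1.8) = -0.1278
  SO₂ term: 0.0129·114.4^0.44·exp(0.046·62-0.1278) = 1.583
  Cl⁻ term: 0.0175·562.3^0.57·exp(0.008·62+0.085·11.8) = 2.894
  r_corr = 1.583 + 2.894 = 4.477 μm/a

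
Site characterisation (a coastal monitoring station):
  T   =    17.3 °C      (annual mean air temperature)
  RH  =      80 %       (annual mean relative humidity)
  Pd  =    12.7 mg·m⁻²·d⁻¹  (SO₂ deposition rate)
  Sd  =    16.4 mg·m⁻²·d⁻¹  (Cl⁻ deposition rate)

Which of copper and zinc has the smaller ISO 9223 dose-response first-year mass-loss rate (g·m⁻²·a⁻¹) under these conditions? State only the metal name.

copper: T>10 °C ⇒ hinge -0.080·(17.3−10) = -0.5840
  sulphur-dioxide contribution → 0.642 μm/a
  chloride contribution → 0.9071 μm/a
  total first-year rate 1.549 μm/a
  mass loss = 1.549 μm/a × 8.96 g/cm³ = 13.88 g·m⁻²·a⁻¹
zinc: T>10 °C ⇒ hinge -0.071·(17.3−10) = -0.5183
  sulphur-dioxide contribution → 0.9319 μm/a
  chloride contribution → 0.7113 μm/a
  ⇒ r_corr(zinc) = 1.643 μm/a
  mass loss = 1.643 μm/a × 7.14 g/cm³ = 11.73 g·m⁻²·a⁻¹
Ordering by g·m⁻²·a⁻¹: copper (13.9) > zinc (11.7)

zinc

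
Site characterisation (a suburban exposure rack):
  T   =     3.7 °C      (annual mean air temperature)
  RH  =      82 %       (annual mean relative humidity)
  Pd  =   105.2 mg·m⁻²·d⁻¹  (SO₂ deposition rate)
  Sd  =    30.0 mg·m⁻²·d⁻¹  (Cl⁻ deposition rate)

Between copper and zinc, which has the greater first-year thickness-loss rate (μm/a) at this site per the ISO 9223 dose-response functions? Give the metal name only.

copper: T≤10 °C ⇒ hinge +0.126·(3.7−10) = -0.7938
  Pd branch = 0.0053·Pd^0.26·e^(0.059·RH+f) = 1.015 μm/a
  Cl⁻ term: 0.01025·30.0^0.27·exp(0.036·82+0.049·3.7) = 0.5893
  sum: 1.015 + 0.5893 → r_corr = 1.604 μm/a
zinc: temperature factor f = +0.038·(-6.3) = -0.2394
  Pd branch = 0.0129·Pd^0.44·e^(0.046·RH+f) = 3.423 μm/a
  Sd branch = 0.0175·Sd^0.57·e^(0.008·RH+0.085·T) = 0.321 μm/a
  r_corr = 3.423 + 0.321 = 3.744 μm/a
Ordering by μm/a: zinc (3.74) > copper (1.6)

zinc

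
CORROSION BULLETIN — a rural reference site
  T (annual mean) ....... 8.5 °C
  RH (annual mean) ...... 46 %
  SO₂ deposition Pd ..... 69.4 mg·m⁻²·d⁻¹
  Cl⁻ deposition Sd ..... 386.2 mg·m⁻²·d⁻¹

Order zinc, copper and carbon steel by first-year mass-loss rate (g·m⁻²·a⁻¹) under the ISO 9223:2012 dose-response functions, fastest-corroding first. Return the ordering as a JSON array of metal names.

["carbon steel", "zinc", "copper"]

zinc: T≤10 °C ⇒ hinge +0.038·(8.5−10) = -0.0570
  Pd branch = 0.0129·Pd^0.44·e^(0.046·RH+f) = 0.6531 μm/a
  Sd branch = 0.0175·Sd^0.57·e^(0.008·RH+0.085·T) = 1.553 μm/a
  sum: 0.6531 + 1.553 → r_corr = 2.206 μm/a
  mass loss = 2.206 μm/a × 7.14 g/cm³ = 15.75 g·m⁻²·a⁻¹
copper: temperature factor f = +0.126·(-1.5) = -0.1890
  SO₂ term: 0.0053·69.4^0.26·exp(0.059·46-0.1890) = 0.1994
  Sd branch = 0.01025·Sd^0.27·e^(0.036·RH+0.049·T) = 0.4067 μm/a
  sum: 0.1994 + 0.4067 → r_corr = 0.606 μm/a
  mass loss = 0.606 μm/a × 8.96 g/cm³ = 5.43 g·m⁻²·a⁻¹
carbon steel: temperature factor f = +0.150·(-1.5) = -0.2250
  Pd branch = 1.77·Pd^0.52·e^(0.02·RH+f) = 32.16 μm/a
  Cl⁻ term: 0.102·386.2^0.62·exp(0.033·46+0.04·8.5) = 26.26
  r_corr = 32.16 + 26.26 = 58.42 μm/a
  mass loss = 58.42 μm/a × 7.85 g/cm³ = 458.6 g·m⁻²·a⁻¹
Ordering by g·m⁻²·a⁻¹: carbon steel (459) > zinc (15.8) > copper (5.43)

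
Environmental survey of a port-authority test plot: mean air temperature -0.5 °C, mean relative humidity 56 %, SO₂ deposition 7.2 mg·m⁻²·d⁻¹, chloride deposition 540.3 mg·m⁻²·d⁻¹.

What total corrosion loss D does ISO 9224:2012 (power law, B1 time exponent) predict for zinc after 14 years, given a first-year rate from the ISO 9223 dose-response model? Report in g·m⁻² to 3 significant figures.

D(14) = 74.4 g·m⁻²

zinc: T≤10 °C ⇒ hinge +0.038·(-0.5−10) = -0.3990
  SO₂ term: 0.0129·7.2^0.44·exp(0.046·56-0.3990) = 0.2712
  Cl⁻ term: 0.0175·540.3^0.57·exp(0.008·56+0.085·-0.5) = 0.9479
  r_corr = 0.2712 + 0.9479 = 1.219 μm/a
Power-law: D(14) = r_corr · 14^0.813
  D(14) = 1.219 × 14^0.813 = 1.219 × 8.547 = 10.42 μm
  Mass loss = 10.42 μm × 7.14 g/cm³ = 74.39 g·m⁻²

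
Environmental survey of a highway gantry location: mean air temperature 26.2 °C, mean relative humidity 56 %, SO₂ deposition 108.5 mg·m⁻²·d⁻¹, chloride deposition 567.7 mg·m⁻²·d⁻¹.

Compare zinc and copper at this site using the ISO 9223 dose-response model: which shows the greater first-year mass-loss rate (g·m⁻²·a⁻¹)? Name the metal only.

zinc: temperature factor f = -0.071·(16.2) = -1.1502
  Pd branch = 0.0129·Pd^0.44·e^(0.046·RH+f) = 0.4221 μm/a
  Sd branch = 0.0175·Sd^0.57·e^(0.008·RH+0.085·T) = 9.432 μm/a
  r_corr = 0.4221 + 9.432 = 9.855 μm/a
  mass loss = 9.855 μm/a × 7.14 g/cm³ = 70.36 g·m⁻²·a⁻¹
copper: f(T) = -0.080·(T−10) [T>10 °C] = -1.2960
  SO₂ term: 0.0053·108.5^0.26·exp(0.059·56-1.2960) = 0.1335
  Sd branch = 0.01025·Sd^0.27·e^(0.036·RH+0.049·T) = 1.54 μm/a
  r_corr = 0.1335 + 1.54 = 1.673 μm/a
  mass loss = 1.673 μm/a × 8.96 g/cm³ = 14.99 g·m⁻²·a⁻¹
Ordering by g·m⁻²·a⁻¹: zinc (70.4) > copper (15)

zinc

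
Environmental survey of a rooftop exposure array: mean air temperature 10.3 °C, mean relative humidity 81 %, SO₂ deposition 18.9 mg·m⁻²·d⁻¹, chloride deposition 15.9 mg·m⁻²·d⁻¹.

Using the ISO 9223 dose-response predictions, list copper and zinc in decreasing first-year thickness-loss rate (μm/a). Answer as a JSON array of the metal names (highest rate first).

["zinc", "copper"]

copper: f(T) = -0.080·(T−10) [T>10 °C] = -0.0240
  Pd branch = 0.0053·Pd^0.26·e^(0.059·RH+f) = 1.322 μm/a
  Sd branch = 0.01025·Sd^0.27·e^(0.036·RH+0.049·T) = 0.6617 μm/a
  sum: 1.322 + 0.6617 → r_corr = 1.984 μm/a
zinc: temperature factor f = -0.071·(0.3) = -0.0213
  SO₂ term: 0.0129·18.9^0.44·exp(0.046·81-0.0213) = 1.911
  Cl⁻ term: 0.0175·15.9^0.57·exp(0.008·81+0.085·10.3) = 0.3886
  sum: 1.911 + 0.3886 → r_corr = 2.299 μm/a
Ordering by μm/a: zinc (2.3) > copper (1.98)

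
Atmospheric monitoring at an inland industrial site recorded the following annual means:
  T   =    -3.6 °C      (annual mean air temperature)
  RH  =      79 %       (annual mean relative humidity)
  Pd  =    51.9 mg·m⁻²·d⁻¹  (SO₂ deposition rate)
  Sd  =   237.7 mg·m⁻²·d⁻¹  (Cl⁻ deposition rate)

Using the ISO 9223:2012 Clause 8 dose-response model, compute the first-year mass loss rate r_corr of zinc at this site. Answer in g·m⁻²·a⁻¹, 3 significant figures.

r_corr = 15.7 g·m⁻²·a⁻¹

zinc: temperature factor f = +0.038·(-13.6) = -0.5168
  SO₂ term: 0.0129·51.9^0.44·exp(0.046·79-0.5168) = 1.656
  Sd branch = 0.0175·Sd^0.57·e^(0.008·RH+0.085·T) = 0.5482 μm/a
  r_corr = 1.656 + 0.5482 = 2.204 μm/a
Convert to mass loss: 2.204 μm/a × 7.14 g/cm³ = 15.74 g·m⁻²·a⁻¹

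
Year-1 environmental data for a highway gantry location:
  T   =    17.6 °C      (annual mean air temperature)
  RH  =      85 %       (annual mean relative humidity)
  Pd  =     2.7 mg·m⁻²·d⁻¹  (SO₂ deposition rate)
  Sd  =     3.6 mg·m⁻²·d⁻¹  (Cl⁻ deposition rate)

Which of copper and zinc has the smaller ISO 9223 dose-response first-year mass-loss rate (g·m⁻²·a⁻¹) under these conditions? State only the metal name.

copper: T>10 °C ⇒ hinge -0.080·(17.6−10) = -0.6080
  Pd branch = 0.0053·Pd^0.26·e^(0.059·RH+f) = 0.5628 μm/a
  Cl⁻ term: 0.01025·3.6^0.27·exp(0.036·85+0.049·17.6) = 0.7318
  r_corr = 0.5628 + 0.7318 = 1.295 μm/a
  mass loss = 1.295 μm/a × 8.96 g/cm³ = 11.6 g·m⁻²·a⁻¹
zinc: f(T) = -0.071·(T−10) [T>10 °C] = -0.5396
  Pd branch = 0.0129·Pd^0.44·e^(0.046·RH+f) = 0.5809 μm/a
  Sd branch = 0.0175·Sd^0.57·e^(0.008·RH+0.085·T) = 0.32 μm/a
  sum: 0.5809 + 0.32 → r_corr = 0.901 μm/a
  mass loss = 0.901 μm/a × 7.14 g/cm³ = 6.433 g·m⁻²·a⁻¹
Ordering by g·m⁻²·a⁻¹: copper (11.6) > zinc (6.43)

zinc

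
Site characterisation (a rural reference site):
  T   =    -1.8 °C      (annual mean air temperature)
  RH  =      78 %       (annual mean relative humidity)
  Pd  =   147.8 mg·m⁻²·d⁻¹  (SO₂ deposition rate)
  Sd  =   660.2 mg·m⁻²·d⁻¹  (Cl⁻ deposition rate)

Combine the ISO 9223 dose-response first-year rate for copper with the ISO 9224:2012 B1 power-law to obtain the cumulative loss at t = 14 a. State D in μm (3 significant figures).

D(14) = 7.77 μm

copper: temperature factor f = +0.126·(-11.8) = -1.4868
  SO₂ term: 0.0053·147.8^0.26·exp(0.059·78-1.4868) = 0.4378
  Cl⁻ term: 0.01025·660.2^0.27·exp(0.036·78+0.049·-1.8) = 0.8979
  r_corr = 0.4378 + 0.8979 = 1.336 μm/a
ISO 9224: D(t) = r_corr · t^b with b = 0.667 (copper, B1)
  D(14) = 1.336 × 14^0.667 = 1.336 × 5.814 = 7.766 μm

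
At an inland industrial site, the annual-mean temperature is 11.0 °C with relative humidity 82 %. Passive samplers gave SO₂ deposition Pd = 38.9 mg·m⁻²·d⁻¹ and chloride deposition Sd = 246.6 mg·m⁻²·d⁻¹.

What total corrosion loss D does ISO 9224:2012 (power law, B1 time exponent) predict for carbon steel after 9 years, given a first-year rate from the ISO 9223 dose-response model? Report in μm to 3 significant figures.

D(9) = 411 μm

carbon steel: f(T) = -0.054·(T−10) [T>10 °C] = -0.0540
  Pd branch = 1.77·Pd^0.52·e^(0.02·RH+f) = 58.01 μm/a
  Sd branch = 0.102·Sd^0.62·e^(0.033·RH+0.04·T) = 72.1 μm/a
  r_corr = 58.01 + 72.1 = 130.1 μm/a
Power-law: D(9) = r_corr · 9^0.523
  D(9) = 130.1 × 9^0.523 = 130.1 × 3.156 = 410.6 μm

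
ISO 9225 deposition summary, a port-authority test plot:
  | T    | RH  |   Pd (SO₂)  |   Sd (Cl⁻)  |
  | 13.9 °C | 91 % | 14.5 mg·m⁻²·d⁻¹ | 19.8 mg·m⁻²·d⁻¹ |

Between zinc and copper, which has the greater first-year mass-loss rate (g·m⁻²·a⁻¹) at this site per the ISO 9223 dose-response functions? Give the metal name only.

copper

zinc: T>10 °C ⇒ hinge -0.071·(13.9−10) = -0.2769
  sulphur-dioxide contribution → 2.086 μm/a
  chloride contribution → 0.6478 μm/a
  ⇒ r_corr(zinc) = 2.734 μm/a
  mass loss = 2.734 μm/a × 7.14 g/cm³ = 19.52 g·m⁻²·a⁻¹
copper: f(T) = -0.080·(T−10) [T>10 °C] = -0.3120
  sulphur-dioxide contribution → 1.669 μm/a
  chloride contribution → 1.201 μm/a
  total first-year rate 2.87 μm/a
  mass loss = 2.87 μm/a × 8.96 g/cm³ = 25.71 g·m⁻²·a⁻¹
Ordering by g·m⁻²·a⁻¹: copper (25.7) > zinc (19.5)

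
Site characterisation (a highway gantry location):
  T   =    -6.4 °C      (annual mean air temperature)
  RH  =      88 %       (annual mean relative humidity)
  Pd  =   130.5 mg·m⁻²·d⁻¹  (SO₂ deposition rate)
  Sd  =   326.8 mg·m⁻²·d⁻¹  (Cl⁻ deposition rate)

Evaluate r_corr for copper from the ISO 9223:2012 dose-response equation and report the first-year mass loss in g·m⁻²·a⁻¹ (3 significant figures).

copper: T≤10 °C ⇒ hinge +0.126·(-6.4−10) = -2.0664
  SO₂ term: 0.0053·130.5^0.26·exp(0.059·88-2.0664) = 0.4283
  Cl⁻ term: 0.01025·326.8^0.27·exp(0.036·88+0.049·-6.4) = 0.8496
  r_corr = 0.4283 + 0.8496 = 1.278 μm/a
Convert to mass loss: 1.278 μm/a × 8.96 g/cm³ = 11.45 g·m⁻²·a⁻¹

r_corr = 11.5 g·m⁻²·a⁻¹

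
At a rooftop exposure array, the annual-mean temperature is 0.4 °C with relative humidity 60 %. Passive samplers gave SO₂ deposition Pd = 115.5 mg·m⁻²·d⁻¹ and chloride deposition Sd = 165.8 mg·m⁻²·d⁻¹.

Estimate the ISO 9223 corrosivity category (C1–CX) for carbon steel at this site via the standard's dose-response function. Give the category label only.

C3

carbon steel: temperature factor f = +0.150·(-9.6) = -1.4400
  SO₂ term: 1.77·115.5^0.52·exp(0.02·60-1.4400) = 16.45
  Sd branch = 0.102·Sd^0.62·e^(0.033·RH+0.04·T) = 17.85 μm/a
  sum: 16.45 + 17.85 → r_corr = 34.3 μm/a
ISO 9223 Table 2 (carbon steel): 25 < 34.3 ≤ 50 μm/a ⇒ C3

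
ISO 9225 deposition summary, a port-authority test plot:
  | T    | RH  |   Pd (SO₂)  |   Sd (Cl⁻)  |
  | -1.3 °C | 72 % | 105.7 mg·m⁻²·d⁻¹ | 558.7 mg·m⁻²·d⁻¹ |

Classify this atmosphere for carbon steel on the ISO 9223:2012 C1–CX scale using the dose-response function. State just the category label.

C4

carbon steel: f(T) = +0.150·(T−10) [T≤10 °C] = -1.6950
  Pd branch = 1.77·Pd^0.52·e^(0.02·RH+f) = 15.48 μm/a
  Cl⁻ term: 0.102·558.7^0.62·exp(0.033·72+0.04·-1.3) = 52.62
  r_corr = 15.48 + 52.62 = 68.1 μm/a
ISO 9223 Table 2 (carbon steel): 50 < 68.1 ≤ 80 μm/a ⇒ C4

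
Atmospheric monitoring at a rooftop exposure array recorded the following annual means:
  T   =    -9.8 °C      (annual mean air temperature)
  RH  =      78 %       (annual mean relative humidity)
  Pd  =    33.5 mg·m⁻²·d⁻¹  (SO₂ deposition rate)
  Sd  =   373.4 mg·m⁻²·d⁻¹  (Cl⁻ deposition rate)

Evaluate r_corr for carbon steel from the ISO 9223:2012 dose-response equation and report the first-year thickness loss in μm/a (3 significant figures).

r_corr = 38.2 μm/a

carbon steel: T≤10 °C ⇒ hinge +0.150·(-9.8−10) = -2.9700
  SO₂ term: 1.77·33.5^0.52·exp(0.02·78-2.9700) = 2.683
  Sd branch = 0.102·Sd^0.62·e^(0.033·RH+0.04·T) = 35.56 μm/a
  sum: 2.683 + 35.56 → r_corr = 38.24 μm/a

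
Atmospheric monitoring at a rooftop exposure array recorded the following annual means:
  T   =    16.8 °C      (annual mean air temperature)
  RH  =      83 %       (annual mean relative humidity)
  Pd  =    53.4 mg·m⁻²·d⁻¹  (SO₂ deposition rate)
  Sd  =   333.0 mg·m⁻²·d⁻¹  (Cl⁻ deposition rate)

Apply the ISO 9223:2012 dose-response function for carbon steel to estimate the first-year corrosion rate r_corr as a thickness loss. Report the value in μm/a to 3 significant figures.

r_corr = 164 μm/a

carbon steel: temperature factor f = -0.054·(6.8) = -0.3672
  SO₂ term: 1.77·53.4^0.52·exp(0.02·83-0.3672) = 51.02
  Sd branch = 0.102·Sd^0.62·e^(0.033·RH+0.04·T) = 113.2 μm/a
  r_corr = 51.02 + 113.2 = 164.2 μm/a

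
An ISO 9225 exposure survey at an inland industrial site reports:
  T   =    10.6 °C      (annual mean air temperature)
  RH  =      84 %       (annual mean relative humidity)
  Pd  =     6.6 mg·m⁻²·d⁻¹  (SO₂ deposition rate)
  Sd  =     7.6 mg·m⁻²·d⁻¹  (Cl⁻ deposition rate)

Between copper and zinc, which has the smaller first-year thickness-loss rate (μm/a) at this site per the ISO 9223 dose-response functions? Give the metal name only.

copper: temperature factor f = -0.080·(0.6) = -0.0480
  sulphur-dioxide contribution → 1.172 μm/a
  chloride contribution → 0.6129 μm/a
  total first-year rate 1.785 μm/a
zinc: temperature factor f = -0.071·(0.6) = -0.0426
  sulphur-dioxide contribution → 1.351 μm/a
  chloride contribution → 0.2681 μm/a
  total first-year rate 1.62 μm/a
Ordering by μm/a: copper (1.78) > zinc (1.62)

zinc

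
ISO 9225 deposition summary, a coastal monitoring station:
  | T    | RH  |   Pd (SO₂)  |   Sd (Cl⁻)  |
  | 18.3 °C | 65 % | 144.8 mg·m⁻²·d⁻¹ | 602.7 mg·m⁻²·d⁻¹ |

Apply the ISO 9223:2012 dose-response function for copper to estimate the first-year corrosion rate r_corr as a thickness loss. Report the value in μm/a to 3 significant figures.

copper: temperature factor f = -0.080·(8.3) = -0.6640
  Pd branch = 0.0053·Pd^0.26·e^(0.059·RH+f) = 0.4605 μm/a
  Sd branch = 0.01025·Sd^0.27·e^(0.036·RH+0.049·T) = 1.469 μm/a
  r_corr = 0.4605 + 1.469 = 1.93 μm/a

r_corr = 1.93 μm/a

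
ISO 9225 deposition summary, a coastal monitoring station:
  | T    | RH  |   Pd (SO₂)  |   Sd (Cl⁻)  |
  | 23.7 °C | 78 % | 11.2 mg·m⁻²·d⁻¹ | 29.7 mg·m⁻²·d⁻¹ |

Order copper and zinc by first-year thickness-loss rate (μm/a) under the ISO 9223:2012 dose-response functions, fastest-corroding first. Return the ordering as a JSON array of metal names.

copper: T>10 °C ⇒ hinge -0.080·(23.7−10) = -1.0960
  SO₂ term: 0.0053·11.2^0.26·exp(0.059·78-1.0960) = 0.3309
  Sd branch = 0.01025·Sd^0.27·e^(0.036·RH+0.049·T) = 1.356 μm/a
  r_corr = 0.3309 + 1.356 = 1.687 μm/a
zinc: temperature factor f = -0.071·(13.7) = -0.9727
  Pd branch = 0.0129·Pd^0.44·e^(0.046·RH+f) = 0.5106 μm/a
  Cl⁻ term: 0.0175·29.7^0.57·exp(0.008·78+0.085·23.7) = 1.692
  sum: 0.5106 + 1.692 → r_corr = 2.203 μm/a
Ordering by μm/a: zinc (2.2) > copper (1.69)

["zinc", "copper"]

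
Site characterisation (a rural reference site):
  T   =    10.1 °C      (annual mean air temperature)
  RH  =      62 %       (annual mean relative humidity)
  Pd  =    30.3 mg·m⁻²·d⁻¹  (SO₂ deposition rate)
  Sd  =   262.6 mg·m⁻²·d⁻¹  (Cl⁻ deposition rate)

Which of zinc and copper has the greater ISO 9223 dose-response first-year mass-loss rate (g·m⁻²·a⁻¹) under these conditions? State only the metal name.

zinc: temperature factor f = -0.071·(0.1) = -0.0071
  sulphur-dioxide contribution → 0.9953 μm/a
  chloride contribution → 1.623 μm/a
  total first-year rate 2.618 μm/a
  mass loss = 2.618 μm/a × 7.14 g/cm³ = 18.69 g·m⁻²·a⁻¹
copper: f(T) = -0.080·(T−10) [T>10 °C] = -0.0080
  sulphur-dioxide contribution → 0.495 μm/a
  chloride contribution → 0.705 μm/a
  total first-year rate 1.2 μm/a
  mass loss = 1.2 μm/a × 8.96 g/cm³ = 10.75 g·m⁻²·a⁻¹
Ordering by g·m⁻²·a⁻¹: zinc (18.7) > copper (10.8)

zinc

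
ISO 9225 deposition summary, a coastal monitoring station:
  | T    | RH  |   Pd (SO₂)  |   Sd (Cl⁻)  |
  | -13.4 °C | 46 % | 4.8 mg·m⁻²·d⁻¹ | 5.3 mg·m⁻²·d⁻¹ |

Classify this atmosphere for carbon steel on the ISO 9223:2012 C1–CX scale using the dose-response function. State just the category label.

C1

carbon steel: T≤10 °C ⇒ hinge +0.150·(-13.4−10) = -3.5100
  sulphur-dioxide contribution → 0.3002 μm/a
  chloride contribution → 0.7658 μm/a
  ⇒ r_corr(carbon steel) = 1.066 μm/a
ISO 9223 Table 2 (carbon steel): 0 < 1.07 ≤ 1.3 μm/a ⇒ C1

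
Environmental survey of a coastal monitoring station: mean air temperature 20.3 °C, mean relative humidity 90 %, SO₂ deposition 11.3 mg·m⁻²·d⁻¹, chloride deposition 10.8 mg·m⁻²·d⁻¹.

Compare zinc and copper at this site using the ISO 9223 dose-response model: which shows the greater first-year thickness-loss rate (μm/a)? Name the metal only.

zinc: f(T) = -0.071·(T−10) [T>10 °C] = -0.7313
  SO₂ term: 0.0129·11.3^0.44·exp(0.046·90-0.7313) = 1.133
  Sd branch = 0.0175·Sd^0.57·e^(0.008·RH+0.085·T) = 0.7837 μm/a
  r_corr = 1.133 + 0.7837 = 1.917 μm/a
copper: f(T) = -0.080·(T−10) [T>10 °C] = -0.8240
  Pd branch = 0.0053·Pd^0.26·e^(0.059·RH+f) = 0.8837 μm/a
  Cl⁻ term: 0.01025·10.8^0.27·exp(0.036·90+0.049·20.3) = 1.345
  r_corr = 0.8837 + 1.345 = 2.229 μm/a
Ordering by μm/a: copper (2.23) > zinc (1.92)

copper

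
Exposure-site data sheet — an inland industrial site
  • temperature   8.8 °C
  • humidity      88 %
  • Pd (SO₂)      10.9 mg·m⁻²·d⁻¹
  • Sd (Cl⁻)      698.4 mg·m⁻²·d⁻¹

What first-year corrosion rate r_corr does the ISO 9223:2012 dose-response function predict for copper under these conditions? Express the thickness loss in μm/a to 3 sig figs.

r_corr = 3.72 μm/a

copper: T≤10 °C ⇒ hinge +0.126·(8.8−10) = -0.1512
  Pd branch = 0.0053·Pd^0.26·e^(0.059·RH+f) = 1.525 μm/a
  Cl⁻ term: 0.01025·698.4^0.27·exp(0.036·88+0.049·8.8) = 2.197
  r_corr = 1.525 + 2.197 = 3.721 μm/a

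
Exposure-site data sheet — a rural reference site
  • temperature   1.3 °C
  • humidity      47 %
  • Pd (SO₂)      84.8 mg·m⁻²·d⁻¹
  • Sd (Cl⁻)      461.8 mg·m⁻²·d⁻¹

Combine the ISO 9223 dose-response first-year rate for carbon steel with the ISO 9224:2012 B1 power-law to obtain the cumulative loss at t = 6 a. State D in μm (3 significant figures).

D(6) = 89.6 μm

carbon steel: T≤10 °C ⇒ hinge +0.150·(1.3−10) = -1.3050
  Pd branch = 1.77·Pd^0.52·e^(0.02·RH+f) = 12.37 μm/a
  Cl⁻ term: 0.102·461.8^0.62·exp(0.033·47+0.04·1.3) = 22.74
  sum: 12.37 + 22.74 → r_corr = 35.1 μm/a
ISO 9224: D(t) = r_corr · t^b with b = 0.523 (carbon steel, B1)
  D(6) = 35.1 × 6^0.523 = 35.1 × 2.553 = 89.6 μm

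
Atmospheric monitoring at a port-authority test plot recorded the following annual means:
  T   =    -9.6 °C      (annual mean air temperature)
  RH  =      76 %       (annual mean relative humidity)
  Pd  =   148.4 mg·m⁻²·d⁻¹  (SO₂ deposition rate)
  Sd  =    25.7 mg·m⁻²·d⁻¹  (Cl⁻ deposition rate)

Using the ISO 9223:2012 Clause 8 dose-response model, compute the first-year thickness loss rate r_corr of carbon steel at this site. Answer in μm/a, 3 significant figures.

carbon steel: f(T) = +0.150·(T−10) [T≤10 °C] = -2.9400
  Pd branch = 1.77·Pd^0.52·e^(0.02·RH+f) = 5.76 μm/a
  Sd branch = 0.102·Sd^0.62·e^(0.033·RH+0.04·T) = 6.386 μm/a
  sum: 5.76 + 6.386 → r_corr = 12.15 μm/a

r_corr = 12.1 μm/a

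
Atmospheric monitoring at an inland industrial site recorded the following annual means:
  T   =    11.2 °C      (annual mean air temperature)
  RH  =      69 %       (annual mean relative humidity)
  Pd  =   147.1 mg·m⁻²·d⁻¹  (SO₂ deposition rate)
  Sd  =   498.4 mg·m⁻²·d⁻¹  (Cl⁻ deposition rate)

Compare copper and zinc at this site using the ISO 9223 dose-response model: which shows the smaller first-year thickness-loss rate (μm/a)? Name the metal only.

copper

copper: f(T) = -0.080·(T−10) [T>10 °C] = -0.0960
  SO₂ term: 0.0053·147.1^0.26·exp(0.059·69-0.0960) = 1.033
  Sd branch = 0.01025·Sd^0.27·e^(0.036·RH+0.049·T) = 1.138 μm/a
  sum: 1.033 + 1.138 → r_corr = 2.171 μm/a
zinc: T>10 °C ⇒ hinge -0.071·(11.2−10) = -0.0852
  Pd branch = 0.0129·Pd^0.44·e^(0.046·RH+f) = 2.546 μm/a
  Cl⁻ term: 0.0175·498.4^0.57·exp(0.008·69+0.085·11.2) = 2.715
  r_corr = 2.546 + 2.715 = 5.261 μm/a
Ordering by μm/a: zinc (5.26) > copper (2.17)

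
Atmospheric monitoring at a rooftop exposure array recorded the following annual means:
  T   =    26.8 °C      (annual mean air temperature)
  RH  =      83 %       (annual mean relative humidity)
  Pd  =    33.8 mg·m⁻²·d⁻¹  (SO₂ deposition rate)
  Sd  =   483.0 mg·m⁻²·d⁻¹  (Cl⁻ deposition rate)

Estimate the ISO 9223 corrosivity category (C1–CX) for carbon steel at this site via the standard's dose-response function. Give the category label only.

CX

carbon steel: T>10 °C ⇒ hinge -0.054·(26.8−10) = -0.9072
  Pd branch = 1.77·Pd^0.52·e^(0.02·RH+f) = 23.44 μm/a
  Sd branch = 0.102·Sd^0.62·e^(0.033·RH+0.04·T) = 212.7 μm/a
  r_corr = 23.44 + 212.7 = 236.1 μm/a
Category bounds: 200…700 μm/a bracket r_corr ⇒ CX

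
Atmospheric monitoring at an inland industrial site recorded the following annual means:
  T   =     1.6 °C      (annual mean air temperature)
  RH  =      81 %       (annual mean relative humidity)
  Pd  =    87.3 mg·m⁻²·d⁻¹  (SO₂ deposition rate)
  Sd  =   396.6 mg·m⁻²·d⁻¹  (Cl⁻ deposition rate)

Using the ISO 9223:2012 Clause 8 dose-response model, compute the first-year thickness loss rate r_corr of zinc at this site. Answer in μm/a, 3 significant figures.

zinc: f(T) = +0.038·(T−10) [T≤10 °C] = -0.3192
  Pd branch = 0.0129·Pd^0.44·e^(0.046·RH+f) = 2.781 μm/a
  Cl⁻ term: 0.0175·396.6^0.57·exp(0.008·81+0.085·1.6) = 1.16
  r_corr = 2.781 + 1.16 = 3.941 μm/a

r_corr = 3.94 μm/a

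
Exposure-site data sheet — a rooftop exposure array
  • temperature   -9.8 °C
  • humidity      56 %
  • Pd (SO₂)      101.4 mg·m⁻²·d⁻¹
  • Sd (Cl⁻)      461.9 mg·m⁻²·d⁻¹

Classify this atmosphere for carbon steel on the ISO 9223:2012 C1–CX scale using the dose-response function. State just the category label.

C2

carbon steel: T≤10 °C ⇒ hinge +0.150·(-9.8−10) = -2.9700
  Pd branch = 1.77·Pd^0.52·e^(0.02·RH+f) = 3.074 μm/a
  Sd branch = 0.102·Sd^0.62·e^(0.033·RH+0.04·T) = 19.63 μm/a
  r_corr = 3.074 + 19.63 = 22.71 μm/a
22.7 μm/a falls in (1.3, 25] for carbon steel → category C2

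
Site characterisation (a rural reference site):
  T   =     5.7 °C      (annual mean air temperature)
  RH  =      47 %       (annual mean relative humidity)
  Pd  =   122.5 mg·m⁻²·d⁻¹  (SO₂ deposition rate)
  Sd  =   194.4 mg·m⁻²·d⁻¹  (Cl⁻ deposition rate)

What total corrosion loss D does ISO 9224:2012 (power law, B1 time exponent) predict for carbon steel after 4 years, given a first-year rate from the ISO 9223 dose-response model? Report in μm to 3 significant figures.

carbon steel: T≤10 °C ⇒ hinge +0.150·(5.7−10) = -0.6450
  SO₂ term: 1.77·122.5^0.52·exp(0.02·47-0.6450) = 28.97
  Sd branch = 0.102·Sd^0.62·e^(0.033·RH+0.04·T) = 15.86 μm/a
  r_corr = 28.97 + 15.86 = 44.82 μm/a
Power-law: D(4) = r_corr · 4^0.523
  D(4) = 44.82 × 4^0.523 = 44.82 × 2.065 = 92.55 μm

D(4) = 92.6 μm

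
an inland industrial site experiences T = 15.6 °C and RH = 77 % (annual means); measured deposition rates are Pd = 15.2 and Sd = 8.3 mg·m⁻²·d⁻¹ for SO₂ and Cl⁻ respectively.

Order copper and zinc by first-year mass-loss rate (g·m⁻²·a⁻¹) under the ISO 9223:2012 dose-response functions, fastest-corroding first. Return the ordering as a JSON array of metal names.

["copper", "zinc"]

copper: temperature factor f = -0.080·(5.6) = -0.4480
  SO₂ term: 0.0053·15.2^0.26·exp(0.059·77-0.4480) = 0.6456
  Sd branch = 0.01025·Sd^0.27·e^(0.036·RH+0.049·T) = 0.6233 μm/a
  r_corr = 0.6456 + 0.6233 = 1.269 μm/a
  mass loss = 1.269 μm/a × 8.96 g/cm³ = 11.37 g·m⁻²·a⁻¹
zinc: temperature factor f = -0.071·(5.6) = -0.3976
  SO₂ term: 0.0129·15.2^0.44·exp(0.046·77-0.3976) = 0.9913
  Cl⁻ term: 0.0175·8.3^0.57·exp(0.008·77+0.085·15.6) = 0.4077
  r_corr = 0.9913 + 0.4077 = 1.399 μm/a
  mass loss = 1.399 μm/a × 7.14 g/cm³ = 9.989 g·m⁻²·a⁻¹
Ordering by g·m⁻²·a⁻¹: copper (11.4) > zinc (9.99)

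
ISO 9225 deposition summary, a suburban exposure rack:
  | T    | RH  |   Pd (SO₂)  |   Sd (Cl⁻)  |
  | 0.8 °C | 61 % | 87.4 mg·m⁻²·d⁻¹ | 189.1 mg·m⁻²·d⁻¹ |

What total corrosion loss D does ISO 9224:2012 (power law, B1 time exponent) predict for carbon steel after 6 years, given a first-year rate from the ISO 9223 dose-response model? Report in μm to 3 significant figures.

carbon steel: temperature factor f = +0.150·(-9.2) = -1.3800
  sulphur-dioxide contribution → 15.42 μm/a
  chloride contribution → 20.34 μm/a
  ⇒ r_corr(carbon steel) = 35.76 μm/a
ISO 9224: D(t) = r_corr · t^b with b = 0.523 (carbon steel, B1)
  D(6) = 35.76 × 6^0.523 = 35.76 × 2.553 = 91.27 μm

D(6) = 91.3 μm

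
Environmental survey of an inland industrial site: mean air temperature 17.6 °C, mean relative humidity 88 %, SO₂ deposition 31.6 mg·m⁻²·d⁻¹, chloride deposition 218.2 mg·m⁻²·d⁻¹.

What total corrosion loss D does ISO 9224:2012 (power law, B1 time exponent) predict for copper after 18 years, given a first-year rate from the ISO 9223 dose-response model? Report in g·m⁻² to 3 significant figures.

copper: T>10 °C ⇒ hinge -0.080·(17.6−10) = -0.6080
  Pd branch = 0.0053·Pd^0.26·e^(0.059·RH+f) = 1.274 μm/a
  Cl⁻ term: 0.01025·218.2^0.27·exp(0.036·88+0.049·17.6) = 2.469
  sum: 1.274 + 2.469 → r_corr = 3.743 μm/a
Power-law: D(18) = r_corr · 18^0.667
  D(18) = 3.743 × 18^0.667 = 3.743 × 6.875 = 25.73 μm
  Mass loss = 25.73 μm × 8.96 g/cm³ = 230.6 g·m⁻²

D(18) = 231 g·m⁻²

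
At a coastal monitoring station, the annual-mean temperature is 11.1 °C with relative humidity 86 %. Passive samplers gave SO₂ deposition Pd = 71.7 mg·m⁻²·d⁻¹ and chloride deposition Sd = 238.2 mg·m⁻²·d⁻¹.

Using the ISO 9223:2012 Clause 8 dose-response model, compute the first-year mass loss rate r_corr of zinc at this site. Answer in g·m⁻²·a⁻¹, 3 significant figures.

r_corr = 43.6 g·m⁻²·a⁻¹

zinc: temperature factor f = -0.071·(1.1) = -0.0781
  Pd branch = 0.0129·Pd^0.44·e^(0.046·RH+f) = 4.085 μm/a
  Sd branch = 0.0175·Sd^0.57·e^(0.008·RH+0.085·T) = 2.025 μm/a
  r_corr = 4.085 + 2.025 = 6.11 μm/a
Convert to mass loss: 6.11 μm/a × 7.14 g/cm³ = 43.62 g·m⁻²·a⁻¹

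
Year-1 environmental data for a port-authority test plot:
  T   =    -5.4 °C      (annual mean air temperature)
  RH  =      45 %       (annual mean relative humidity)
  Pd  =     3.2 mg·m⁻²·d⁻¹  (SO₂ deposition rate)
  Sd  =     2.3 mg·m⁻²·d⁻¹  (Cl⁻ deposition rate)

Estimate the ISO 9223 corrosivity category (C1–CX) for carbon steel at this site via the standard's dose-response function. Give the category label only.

carbon steel: temperature factor f = +0.150·(-15.4) = -2.3100
  SO₂ term: 1.77·3.2^0.52·exp(0.02·45-2.3100) = 0.7912
  Sd branch = 0.102·Sd^0.62·e^(0.033·RH+0.04·T) = 0.6081 μm/a
  sum: 0.7912 + 0.6081 → r_corr = 1.399 μm/a
Category bounds: 1.3…25 μm/a bracket r_corr ⇒ C2

C2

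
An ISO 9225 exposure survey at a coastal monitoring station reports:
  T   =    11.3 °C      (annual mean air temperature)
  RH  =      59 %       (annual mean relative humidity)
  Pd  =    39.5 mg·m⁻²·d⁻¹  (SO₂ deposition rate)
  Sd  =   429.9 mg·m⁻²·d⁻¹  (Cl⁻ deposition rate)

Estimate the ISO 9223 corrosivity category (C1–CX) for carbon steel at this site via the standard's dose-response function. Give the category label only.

C5

carbon steel: temperature factor f = -0.054·(1.3) = -0.0702
  sulphur-dioxide contribution → 36.32 μm/a
  chloride contribution → 48.21 μm/a
  total first-year rate 84.54 μm/a
Category bounds: 80…200 μm/a bracket r_corr ⇒ C5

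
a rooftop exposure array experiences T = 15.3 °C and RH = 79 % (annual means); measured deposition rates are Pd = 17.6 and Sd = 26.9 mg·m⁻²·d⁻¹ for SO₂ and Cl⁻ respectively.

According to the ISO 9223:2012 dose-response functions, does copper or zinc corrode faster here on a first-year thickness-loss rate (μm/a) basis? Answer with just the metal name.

copper: T>10 °C ⇒ hinge -0.080·(15.3−10) = -0.4240
  sulphur-dioxide contribution → 0.7731 μm/a
  chloride contribution → 0.9067 μm/a
  ⇒ r_corr(copper) = 1.68 μm/a
zinc: T>10 °C ⇒ hinge -0.071·(15.3−10) = -0.3763
  sulphur-dioxide contribution → 1.184 μm/a
  chloride contribution → 0.7894 μm/a
  total first-year rate 1.974 μm/a
Ordering by μm/a: zinc (1.97) > copper (1.68)

zinc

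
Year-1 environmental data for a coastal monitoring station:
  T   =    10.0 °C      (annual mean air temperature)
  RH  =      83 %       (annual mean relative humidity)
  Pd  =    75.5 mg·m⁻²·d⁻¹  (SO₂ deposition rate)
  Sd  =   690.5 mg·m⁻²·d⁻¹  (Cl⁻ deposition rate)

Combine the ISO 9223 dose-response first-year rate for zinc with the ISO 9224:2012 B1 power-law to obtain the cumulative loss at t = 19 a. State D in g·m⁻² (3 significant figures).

zinc: T≤10 °C ⇒ hinge +0.038·(10.0−10) = +0.0000
  SO₂ term: 0.0129·75.5^0.44·exp(0.046·83+0.0000) = 3.936
  Sd branch = 0.0175·Sd^0.57·e^(0.008·RH+0.085·T) = 3.303 μm/a
  r_corr = 3.936 + 3.303 = 7.239 μm/a
Power-law: D(19) = r_corr · 19^0.813
  D(19) = 7.239 × 19^0.813 = 7.239 × 10.96 = 79.3 μm
  Mass loss = 79.3 μm × 7.14 g/cm³ = 566.2 g·m⁻²

D(19) = 566 g·m⁻²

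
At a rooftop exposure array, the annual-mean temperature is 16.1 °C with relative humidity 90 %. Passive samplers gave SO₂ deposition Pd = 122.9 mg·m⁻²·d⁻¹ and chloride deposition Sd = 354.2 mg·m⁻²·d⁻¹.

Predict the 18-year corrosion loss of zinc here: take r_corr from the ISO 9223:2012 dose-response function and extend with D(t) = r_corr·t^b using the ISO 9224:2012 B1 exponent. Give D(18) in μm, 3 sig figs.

D(18) = 87.8 μm

zinc: T>10 °C ⇒ hinge -0.071·(16.1−10) = -0.4331
  Pd branch = 0.0129·Pd^0.44·e^(0.046·RH+f) = 4.364 μm/a
  Cl⁻ term: 0.0175·354.2^0.57·exp(0.008·90+0.085·16.1) = 4.01
  r_corr = 4.364 + 4.01 = 8.374 μm/a
Long-term exponent b (ISO 9224 Table 2, B1) = 0.813
  D(18) = 8.374 × 18^0.813 = 8.374 × 10.48 = 87.79 μm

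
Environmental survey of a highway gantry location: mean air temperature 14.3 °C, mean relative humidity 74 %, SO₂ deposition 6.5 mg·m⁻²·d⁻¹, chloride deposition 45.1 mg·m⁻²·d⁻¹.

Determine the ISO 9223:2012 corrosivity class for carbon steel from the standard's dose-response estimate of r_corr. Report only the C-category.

C3

carbon steel: T>10 °C ⇒ hinge -0.054·(14.3−10) = -0.2322
  sulphur-dioxide contribution → 16.32 μm/a
  chloride contribution → 22.04 μm/a
  total first-year rate 38.35 μm/a
38.4 μm/a falls in (25, 50] for carbon steel → category C3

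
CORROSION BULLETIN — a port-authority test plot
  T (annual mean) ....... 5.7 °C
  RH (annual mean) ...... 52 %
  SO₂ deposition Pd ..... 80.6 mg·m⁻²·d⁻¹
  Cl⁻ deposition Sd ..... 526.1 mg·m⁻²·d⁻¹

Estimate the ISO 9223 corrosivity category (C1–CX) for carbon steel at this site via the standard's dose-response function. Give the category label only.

C4

carbon steel: f(T) = +0.150·(T−10) [T≤10 °C] = -0.6450
  SO₂ term: 1.77·80.6^0.52·exp(0.02·52-0.6450) = 25.75
  Cl⁻ term: 0.102·526.1^0.62·exp(0.033·52+0.04·5.7) = 34.67
  sum: 25.75 + 34.67 → r_corr = 60.42 μm/a
Category bounds: 50…80 μm/a bracket r_corr ⇒ C4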